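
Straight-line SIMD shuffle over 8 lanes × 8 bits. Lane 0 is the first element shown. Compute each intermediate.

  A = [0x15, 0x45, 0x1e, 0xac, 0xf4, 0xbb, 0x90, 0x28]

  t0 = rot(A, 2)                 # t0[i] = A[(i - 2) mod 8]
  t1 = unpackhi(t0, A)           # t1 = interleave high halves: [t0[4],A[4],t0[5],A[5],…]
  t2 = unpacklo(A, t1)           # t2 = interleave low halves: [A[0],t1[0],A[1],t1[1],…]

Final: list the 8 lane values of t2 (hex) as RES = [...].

→ t0 |90|28|15|45|1e|ac|f4|bb|
→ t1 |1e|f4|ac|bb|f4|90|bb|28|
→ t2 |15|1e|45|f4|1e|ac|ac|bb|

RES = [0x15, 0x1e, 0x45, 0xf4, 0x1e, 0xac, 0xac, 0xbb]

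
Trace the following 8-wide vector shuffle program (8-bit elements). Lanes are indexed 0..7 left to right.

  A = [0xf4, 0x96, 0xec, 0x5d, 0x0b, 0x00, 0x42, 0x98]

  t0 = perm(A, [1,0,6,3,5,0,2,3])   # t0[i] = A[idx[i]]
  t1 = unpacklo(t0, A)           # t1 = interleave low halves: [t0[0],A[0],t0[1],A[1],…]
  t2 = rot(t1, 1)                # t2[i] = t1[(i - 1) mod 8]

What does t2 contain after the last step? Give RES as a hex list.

RES = [0x5d, 0x96, 0xf4, 0xf4, 0x96, 0x42, 0xec, 0x5d]

→ t0 |96|f4|42|5d|00|f4|ec|5d|
→ t1 |96|f4|f4|96|42|ec|5d|5d|
→ t2 |5d|96|f4|f4|96|42|ec|5d|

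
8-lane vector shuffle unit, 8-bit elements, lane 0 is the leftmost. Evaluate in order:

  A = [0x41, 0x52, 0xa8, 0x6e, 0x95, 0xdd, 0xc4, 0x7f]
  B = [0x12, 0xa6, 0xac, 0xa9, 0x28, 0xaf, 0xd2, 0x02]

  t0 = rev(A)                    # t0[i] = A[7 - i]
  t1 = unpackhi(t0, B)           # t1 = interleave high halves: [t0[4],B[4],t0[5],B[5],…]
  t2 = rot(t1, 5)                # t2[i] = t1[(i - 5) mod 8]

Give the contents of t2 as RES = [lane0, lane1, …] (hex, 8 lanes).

  t0: 7f c4 dd 95 6e a8 52 41
  t1: 6e 28 a8 af 52 d2 41 02
  t2: af 52 d2 41 02 6e 28 a8

RES = [0xaf, 0x52, 0xd2, 0x41, 0x02, 0x6e, 0x28, 0xa8]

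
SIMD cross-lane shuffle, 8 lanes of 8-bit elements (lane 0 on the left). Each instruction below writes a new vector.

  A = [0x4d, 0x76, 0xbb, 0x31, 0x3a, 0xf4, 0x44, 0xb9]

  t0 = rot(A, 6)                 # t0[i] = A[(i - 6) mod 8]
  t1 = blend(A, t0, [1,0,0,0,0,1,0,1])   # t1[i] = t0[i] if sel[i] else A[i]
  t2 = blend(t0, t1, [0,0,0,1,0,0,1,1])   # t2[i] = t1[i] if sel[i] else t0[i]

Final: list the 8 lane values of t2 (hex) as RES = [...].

RES = [0xbb, 0x31, 0x3a, 0x31, 0x44, 0xb9, 0x44, 0x76]

  t0: bb 31 3a f4 44 b9 4d 76
  t1: bb 76 bb 31 3a b9 44 76
  t2: bb 31 3a 31 44 b9 44 76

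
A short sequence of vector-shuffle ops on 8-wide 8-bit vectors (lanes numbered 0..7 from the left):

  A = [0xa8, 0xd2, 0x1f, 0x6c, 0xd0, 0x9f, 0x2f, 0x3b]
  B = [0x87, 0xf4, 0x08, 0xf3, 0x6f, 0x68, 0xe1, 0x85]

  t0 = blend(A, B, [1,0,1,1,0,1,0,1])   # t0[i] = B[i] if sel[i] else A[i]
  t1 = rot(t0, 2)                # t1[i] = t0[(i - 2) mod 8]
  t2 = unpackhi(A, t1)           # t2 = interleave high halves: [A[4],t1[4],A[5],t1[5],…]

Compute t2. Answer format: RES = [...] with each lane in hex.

RES = [ 0xd0  0x08  0x9f  0xf3  0x2f  0xd0  0x3b  0x68 ]

→ t0 |87|d2|08|f3|d0|68|2f|85|
→ t1 |2f|85|87|d2|08|f3|d0|68|
→ t2 |d0|08|9f|f3|2f|d0|3b|68|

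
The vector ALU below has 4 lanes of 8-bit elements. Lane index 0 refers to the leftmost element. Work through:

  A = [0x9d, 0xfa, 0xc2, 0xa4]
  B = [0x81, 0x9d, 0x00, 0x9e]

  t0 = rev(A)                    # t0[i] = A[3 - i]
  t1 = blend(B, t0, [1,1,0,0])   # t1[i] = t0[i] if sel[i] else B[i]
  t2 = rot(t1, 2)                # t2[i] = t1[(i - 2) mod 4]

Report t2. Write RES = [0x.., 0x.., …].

RES = [ 0x00  0x9e  0xa4  0xc2 ]

t0 = [0xa4, 0xc2, 0xfa, 0x9d]
t1 = [0xa4, 0xc2, 0x00, 0x9e]
t2 = [0x00, 0x9e, 0xa4, 0xc2]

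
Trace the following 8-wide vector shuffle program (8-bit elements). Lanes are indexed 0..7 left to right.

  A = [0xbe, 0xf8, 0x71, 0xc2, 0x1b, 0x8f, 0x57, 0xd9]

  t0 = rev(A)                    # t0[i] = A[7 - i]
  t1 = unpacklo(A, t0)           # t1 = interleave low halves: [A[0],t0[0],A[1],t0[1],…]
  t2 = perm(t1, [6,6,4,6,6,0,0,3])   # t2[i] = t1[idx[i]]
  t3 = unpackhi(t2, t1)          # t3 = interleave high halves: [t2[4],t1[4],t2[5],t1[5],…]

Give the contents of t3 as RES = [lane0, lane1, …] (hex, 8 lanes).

t0 = [0xd9, 0x57, 0x8f, 0x1b, 0xc2, 0x71, 0xf8, 0xbe]
t1 = [0xbe, 0xd9, 0xf8, 0x57, 0x71, 0x8f, 0xc2, 0x1b]
t2 = [0xc2, 0xc2, 0x71, 0xc2, 0xc2, 0xbe, 0xbe, 0x57]
t3 = [0xc2, 0x71, 0xbe, 0x8f, 0xbe, 0xc2, 0x57, 0x1b]

RES = [ 0xc2  0x71  0xbe  0x8f  0xbe  0xc2  0x57  0x1b ]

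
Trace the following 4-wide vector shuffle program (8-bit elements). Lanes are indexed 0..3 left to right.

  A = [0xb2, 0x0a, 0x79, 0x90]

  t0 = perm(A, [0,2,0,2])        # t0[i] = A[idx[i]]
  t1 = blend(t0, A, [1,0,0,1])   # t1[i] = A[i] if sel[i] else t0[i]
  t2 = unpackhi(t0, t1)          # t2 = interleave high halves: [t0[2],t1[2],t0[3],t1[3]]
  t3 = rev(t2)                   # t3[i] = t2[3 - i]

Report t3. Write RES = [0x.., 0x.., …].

RES = [ 0x90  0x79  0xb2  0xb2 ]

→ t0 |b2|79|b2|79|
→ t1 |b2|79|b2|90|
→ t2 |b2|b2|79|90|
→ t3 |90|79|b2|b2|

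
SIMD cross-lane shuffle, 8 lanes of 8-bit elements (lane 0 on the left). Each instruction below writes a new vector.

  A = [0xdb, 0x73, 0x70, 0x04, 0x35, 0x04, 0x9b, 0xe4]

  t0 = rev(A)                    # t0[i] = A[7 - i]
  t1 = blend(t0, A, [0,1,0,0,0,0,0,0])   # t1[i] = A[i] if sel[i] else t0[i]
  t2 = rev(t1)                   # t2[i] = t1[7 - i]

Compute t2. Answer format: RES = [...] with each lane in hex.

t0 = [0xe4, 0x9b, 0x04, 0x35, 0x04, 0x70, 0x73, 0xdb]
t1 = [0xe4, 0x73, 0x04, 0x35, 0x04, 0x70, 0x73, 0xdb]
t2 = [0xdb, 0x73, 0x70, 0x04, 0x35, 0x04, 0x73, 0xe4]

RES = [0xdb, 0x73, 0x70, 0x04, 0x35, 0x04, 0x73, 0xe4]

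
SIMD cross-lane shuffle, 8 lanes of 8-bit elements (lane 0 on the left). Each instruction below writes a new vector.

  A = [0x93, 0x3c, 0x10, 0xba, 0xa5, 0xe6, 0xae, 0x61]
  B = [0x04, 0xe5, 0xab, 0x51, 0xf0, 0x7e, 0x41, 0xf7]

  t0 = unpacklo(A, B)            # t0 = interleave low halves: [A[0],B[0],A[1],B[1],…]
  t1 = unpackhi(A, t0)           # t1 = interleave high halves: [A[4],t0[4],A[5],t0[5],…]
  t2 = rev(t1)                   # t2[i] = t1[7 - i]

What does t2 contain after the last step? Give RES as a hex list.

t0 = [0x93, 0x04, 0x3c, 0xe5, 0x10, 0xab, 0xba, 0x51]
t1 = [0xa5, 0x10, 0xe6, 0xab, 0xae, 0xba, 0x61, 0x51]
t2 = [0x51, 0x61, 0xba, 0xae, 0xab, 0xe6, 0x10, 0xa5]

RES = [ 0x51  0x61  0xba  0xae  0xab  0xe6  0x10  0xa5 ]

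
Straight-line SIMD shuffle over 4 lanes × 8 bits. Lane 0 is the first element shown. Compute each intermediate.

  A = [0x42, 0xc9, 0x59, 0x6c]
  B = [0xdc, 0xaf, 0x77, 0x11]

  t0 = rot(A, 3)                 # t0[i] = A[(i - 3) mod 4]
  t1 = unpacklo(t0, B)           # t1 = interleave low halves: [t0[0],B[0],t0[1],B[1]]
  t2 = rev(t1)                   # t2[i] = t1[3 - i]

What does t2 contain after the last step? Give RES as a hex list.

t0 = [0xc9, 0x59, 0x6c, 0x42]
t1 = [0xc9, 0xdc, 0x59, 0xaf]
t2 = [0xaf, 0x59, 0xdc, 0xc9]

RES = [ 0xaf  0x59  0xdc  0xc9 ]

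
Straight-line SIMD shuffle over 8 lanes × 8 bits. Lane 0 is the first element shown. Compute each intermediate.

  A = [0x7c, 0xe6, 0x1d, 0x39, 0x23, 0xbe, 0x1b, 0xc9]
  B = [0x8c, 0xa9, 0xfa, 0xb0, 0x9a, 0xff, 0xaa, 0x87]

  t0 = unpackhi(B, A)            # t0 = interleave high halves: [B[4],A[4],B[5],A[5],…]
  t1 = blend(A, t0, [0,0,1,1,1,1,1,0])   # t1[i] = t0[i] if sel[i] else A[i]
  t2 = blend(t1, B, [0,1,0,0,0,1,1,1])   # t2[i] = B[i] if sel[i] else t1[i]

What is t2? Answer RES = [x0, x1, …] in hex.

→ t0 |9a|23|ff|be|aa|1b|87|c9|
→ t1 |7c|e6|ff|be|aa|1b|87|c9|
→ t2 |7c|a9|ff|be|aa|ff|aa|87|

RES = [0x7c, 0xa9, 0xff, 0xbe, 0xaa, 0xff, 0xaa, 0x87]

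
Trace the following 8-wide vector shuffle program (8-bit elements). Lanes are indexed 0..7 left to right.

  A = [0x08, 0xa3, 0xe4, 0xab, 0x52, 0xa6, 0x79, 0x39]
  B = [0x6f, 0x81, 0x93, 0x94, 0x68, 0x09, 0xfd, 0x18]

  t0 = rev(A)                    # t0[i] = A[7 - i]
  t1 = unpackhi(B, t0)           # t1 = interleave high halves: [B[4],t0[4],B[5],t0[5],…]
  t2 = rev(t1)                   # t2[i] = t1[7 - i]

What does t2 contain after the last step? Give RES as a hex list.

→ t0 |39|79|a6|52|ab|e4|a3|08|
→ t1 |68|ab|09|e4|fd|a3|18|08|
→ t2 |08|18|a3|fd|e4|09|ab|68|

RES = [ 0x08  0x18  0xa3  0xfd  0xe4  0x09  0xab  0x68 ]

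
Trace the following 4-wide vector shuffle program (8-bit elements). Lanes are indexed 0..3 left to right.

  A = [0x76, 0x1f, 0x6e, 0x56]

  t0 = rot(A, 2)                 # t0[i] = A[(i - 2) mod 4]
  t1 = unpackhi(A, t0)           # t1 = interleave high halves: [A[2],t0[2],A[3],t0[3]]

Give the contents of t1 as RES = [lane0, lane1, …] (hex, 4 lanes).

t0 = [0x6e, 0x56, 0x76, 0x1f]
t1 = [0x6e, 0x76, 0x56, 0x1f]

RES = [0x6e, 0x76, 0x56, 0x1f]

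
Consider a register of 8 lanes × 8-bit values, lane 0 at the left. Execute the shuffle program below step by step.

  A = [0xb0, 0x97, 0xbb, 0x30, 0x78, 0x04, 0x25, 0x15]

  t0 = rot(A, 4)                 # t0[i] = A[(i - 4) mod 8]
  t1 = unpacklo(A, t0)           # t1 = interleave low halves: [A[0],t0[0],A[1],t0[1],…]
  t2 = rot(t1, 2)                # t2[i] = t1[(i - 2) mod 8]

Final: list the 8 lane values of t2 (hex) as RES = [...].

RES = [ 0x30  0x15  0xb0  0x78  0x97  0x04  0xbb  0x25 ]

  t0: 78 04 25 15 b0 97 bb 30
  t1: b0 78 97 04 bb 25 30 15
  t2: 30 15 b0 78 97 04 bb 25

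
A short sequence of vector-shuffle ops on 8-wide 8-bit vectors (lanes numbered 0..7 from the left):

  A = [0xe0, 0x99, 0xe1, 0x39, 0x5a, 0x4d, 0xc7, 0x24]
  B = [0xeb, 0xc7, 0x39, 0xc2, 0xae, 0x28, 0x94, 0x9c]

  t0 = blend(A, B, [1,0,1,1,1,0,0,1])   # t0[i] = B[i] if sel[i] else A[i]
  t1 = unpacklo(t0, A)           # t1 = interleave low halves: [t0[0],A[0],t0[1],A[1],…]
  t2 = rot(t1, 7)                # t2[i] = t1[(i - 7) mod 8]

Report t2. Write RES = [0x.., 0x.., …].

t0 = [0xeb, 0x99, 0x39, 0xc2, 0xae, 0x4d, 0xc7, 0x9c]
t1 = [0xeb, 0xe0, 0x99, 0x99, 0x39, 0xe1, 0xc2, 0x39]
t2 = [0xe0, 0x99, 0x99, 0x39, 0xe1, 0xc2, 0x39, 0xeb]

RES = [0xe0, 0x99, 0x99, 0x39, 0xe1, 0xc2, 0x39, 0xeb]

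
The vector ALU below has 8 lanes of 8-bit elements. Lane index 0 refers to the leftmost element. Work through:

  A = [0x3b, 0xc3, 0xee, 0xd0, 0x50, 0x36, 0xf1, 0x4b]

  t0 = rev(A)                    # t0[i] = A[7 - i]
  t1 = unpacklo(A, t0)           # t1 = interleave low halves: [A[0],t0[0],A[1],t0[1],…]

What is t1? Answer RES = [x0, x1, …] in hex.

t0 = [0x4b, 0xf1, 0x36, 0x50, 0xd0, 0xee, 0xc3, 0x3b]
t1 = [0x3b, 0x4b, 0xc3, 0xf1, 0xee, 0x36, 0xd0, 0x50]

RES = [ 0x3b  0x4b  0xc3  0xf1  0xee  0x36  0xd0  0x50 ]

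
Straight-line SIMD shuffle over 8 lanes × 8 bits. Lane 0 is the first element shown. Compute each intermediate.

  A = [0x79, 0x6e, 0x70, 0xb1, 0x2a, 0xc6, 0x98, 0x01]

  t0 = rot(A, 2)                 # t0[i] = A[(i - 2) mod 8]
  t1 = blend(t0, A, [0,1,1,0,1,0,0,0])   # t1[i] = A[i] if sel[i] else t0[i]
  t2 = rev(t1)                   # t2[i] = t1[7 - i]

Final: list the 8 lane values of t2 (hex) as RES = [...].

  t0: 98 01 79 6e 70 b1 2a c6
  t1: 98 6e 70 6e 2a b1 2a c6
  t2: c6 2a b1 2a 6e 70 6e 98

RES = [ 0xc6  0x2a  0xb1  0x2a  0x6e  0x70  0x6e  0x98 ]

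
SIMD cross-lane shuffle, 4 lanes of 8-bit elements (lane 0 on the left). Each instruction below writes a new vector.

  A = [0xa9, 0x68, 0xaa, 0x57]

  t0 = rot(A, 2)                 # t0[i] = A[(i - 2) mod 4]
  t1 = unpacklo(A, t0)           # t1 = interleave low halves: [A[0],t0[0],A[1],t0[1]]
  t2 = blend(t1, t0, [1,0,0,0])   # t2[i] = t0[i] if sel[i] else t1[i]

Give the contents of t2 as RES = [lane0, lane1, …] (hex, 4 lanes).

t0 = [0xaa, 0x57, 0xa9, 0x68]
t1 = [0xa9, 0xaa, 0x68, 0x57]
t2 = [0xaa, 0xaa, 0x68, 0x57]

RES = [0xaa, 0xaa, 0x68, 0x57]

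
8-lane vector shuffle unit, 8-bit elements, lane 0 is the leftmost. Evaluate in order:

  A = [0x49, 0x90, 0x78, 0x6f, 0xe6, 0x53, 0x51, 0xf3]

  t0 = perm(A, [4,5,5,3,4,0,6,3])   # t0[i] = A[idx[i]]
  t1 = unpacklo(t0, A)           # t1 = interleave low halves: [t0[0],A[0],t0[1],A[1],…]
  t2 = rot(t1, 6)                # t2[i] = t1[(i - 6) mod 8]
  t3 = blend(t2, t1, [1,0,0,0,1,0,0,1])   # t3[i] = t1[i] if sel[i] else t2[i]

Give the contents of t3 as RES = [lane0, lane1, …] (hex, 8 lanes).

  t0: e6 53 53 6f e6 49 51 6f
  t1: e6 49 53 90 53 78 6f 6f
  t2: 53 90 53 78 6f 6f e6 49
  t3: e6 90 53 78 53 6f e6 6f

RES = [0xe6, 0x90, 0x53, 0x78, 0x53, 0x6f, 0xe6, 0x6f]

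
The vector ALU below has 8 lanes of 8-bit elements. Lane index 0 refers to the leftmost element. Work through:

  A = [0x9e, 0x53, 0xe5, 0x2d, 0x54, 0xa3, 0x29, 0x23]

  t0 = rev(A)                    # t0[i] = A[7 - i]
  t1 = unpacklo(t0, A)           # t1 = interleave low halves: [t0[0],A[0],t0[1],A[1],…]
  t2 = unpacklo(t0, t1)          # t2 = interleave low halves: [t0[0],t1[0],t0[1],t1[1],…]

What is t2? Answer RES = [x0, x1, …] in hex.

RES = [ 0x23  0x23  0x29  0x9e  0xa3  0x29  0x54  0x53 ]

  t0: 23 29 a3 54 2d e5 53 9e
  t1: 23 9e 29 53 a3 e5 54 2d
  t2: 23 23 29 9e a3 29 54 53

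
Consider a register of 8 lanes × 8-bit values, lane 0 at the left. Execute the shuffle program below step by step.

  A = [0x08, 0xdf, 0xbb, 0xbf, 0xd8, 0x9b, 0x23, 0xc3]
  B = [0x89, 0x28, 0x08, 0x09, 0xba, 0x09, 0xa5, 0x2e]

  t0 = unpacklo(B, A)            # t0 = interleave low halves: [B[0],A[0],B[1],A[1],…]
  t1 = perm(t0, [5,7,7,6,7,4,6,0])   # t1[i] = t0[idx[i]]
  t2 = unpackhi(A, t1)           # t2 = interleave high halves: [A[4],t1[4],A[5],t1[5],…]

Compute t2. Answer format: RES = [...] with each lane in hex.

RES = [0xd8, 0xbf, 0x9b, 0x08, 0x23, 0x09, 0xc3, 0x89]

→ t0 |89|08|28|df|08|bb|09|bf|
→ t1 |bb|bf|bf|09|bf|08|09|89|
→ t2 |d8|bf|9b|08|23|09|c3|89|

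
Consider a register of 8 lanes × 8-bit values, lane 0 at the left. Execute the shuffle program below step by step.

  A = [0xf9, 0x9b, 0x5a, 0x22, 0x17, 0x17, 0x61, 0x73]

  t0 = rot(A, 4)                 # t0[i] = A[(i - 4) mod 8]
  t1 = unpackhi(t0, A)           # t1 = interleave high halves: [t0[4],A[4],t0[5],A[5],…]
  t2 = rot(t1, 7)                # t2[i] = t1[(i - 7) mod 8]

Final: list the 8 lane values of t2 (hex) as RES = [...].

RES = [0x17, 0x9b, 0x17, 0x5a, 0x61, 0x22, 0x73, 0xf9]

→ t0 |17|17|61|73|f9|9b|5a|22|
→ t1 |f9|17|9b|17|5a|61|22|73|
→ t2 |17|9b|17|5a|61|22|73|f9|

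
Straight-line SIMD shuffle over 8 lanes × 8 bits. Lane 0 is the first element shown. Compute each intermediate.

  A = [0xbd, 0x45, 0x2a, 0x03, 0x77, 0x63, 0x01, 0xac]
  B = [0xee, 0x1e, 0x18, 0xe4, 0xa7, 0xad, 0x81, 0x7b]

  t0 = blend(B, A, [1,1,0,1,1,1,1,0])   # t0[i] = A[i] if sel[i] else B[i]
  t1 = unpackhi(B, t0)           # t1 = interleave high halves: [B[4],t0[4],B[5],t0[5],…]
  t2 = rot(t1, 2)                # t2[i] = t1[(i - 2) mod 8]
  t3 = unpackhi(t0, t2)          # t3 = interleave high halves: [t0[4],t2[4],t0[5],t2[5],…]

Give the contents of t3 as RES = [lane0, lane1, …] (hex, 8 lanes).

  t0: bd 45 18 03 77 63 01 7b
  t1: a7 77 ad 63 81 01 7b 7b
  t2: 7b 7b a7 77 ad 63 81 01
  t3: 77 ad 63 63 01 81 7b 01

RES = [ 0x77  0xad  0x63  0x63  0x01  0x81  0x7b  0x01 ]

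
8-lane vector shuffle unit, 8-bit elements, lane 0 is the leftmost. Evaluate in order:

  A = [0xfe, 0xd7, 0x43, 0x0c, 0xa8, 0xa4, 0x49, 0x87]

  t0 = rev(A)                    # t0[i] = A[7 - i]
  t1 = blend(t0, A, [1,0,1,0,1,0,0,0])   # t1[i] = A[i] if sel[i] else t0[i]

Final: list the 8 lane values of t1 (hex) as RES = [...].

  t0: 87 49 a4 a8 0c 43 d7 fe
  t1: fe 49 43 a8 a8 43 d7 fe

RES = [ 0xfe  0x49  0x43  0xa8  0xa8  0x43  0xd7  0xfe ]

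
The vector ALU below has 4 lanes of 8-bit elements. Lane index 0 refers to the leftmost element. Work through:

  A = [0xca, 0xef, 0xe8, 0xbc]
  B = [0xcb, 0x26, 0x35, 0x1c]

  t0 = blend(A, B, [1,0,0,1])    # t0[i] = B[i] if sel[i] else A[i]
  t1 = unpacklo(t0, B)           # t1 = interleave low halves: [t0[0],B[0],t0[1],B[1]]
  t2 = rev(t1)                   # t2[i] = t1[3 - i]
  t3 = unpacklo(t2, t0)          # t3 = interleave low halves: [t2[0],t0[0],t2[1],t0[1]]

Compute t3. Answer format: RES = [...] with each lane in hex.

RES = [0x26, 0xcb, 0xef, 0xef]

  t0: cb ef e8 1c
  t1: cb cb ef 26
  t2: 26 ef cb cb
  t3: 26 cb ef ef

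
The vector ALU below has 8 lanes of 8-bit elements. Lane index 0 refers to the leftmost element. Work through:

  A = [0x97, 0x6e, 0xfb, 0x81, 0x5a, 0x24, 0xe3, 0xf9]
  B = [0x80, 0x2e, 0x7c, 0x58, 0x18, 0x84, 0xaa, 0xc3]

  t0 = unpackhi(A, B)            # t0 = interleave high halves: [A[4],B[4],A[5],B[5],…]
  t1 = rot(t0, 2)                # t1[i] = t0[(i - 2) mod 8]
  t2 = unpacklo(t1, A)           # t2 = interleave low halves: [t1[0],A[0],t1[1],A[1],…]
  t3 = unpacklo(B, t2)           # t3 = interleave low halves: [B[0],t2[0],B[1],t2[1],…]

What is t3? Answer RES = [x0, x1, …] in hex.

RES = [ 0x80  0xf9  0x2e  0x97  0x7c  0xc3  0x58  0x6e ]

  t0: 5a 18 24 84 e3 aa f9 c3
  t1: f9 c3 5a 18 24 84 e3 aa
  t2: f9 97 c3 6e 5a fb 18 81
  t3: 80 f9 2e 97 7c c3 58 6e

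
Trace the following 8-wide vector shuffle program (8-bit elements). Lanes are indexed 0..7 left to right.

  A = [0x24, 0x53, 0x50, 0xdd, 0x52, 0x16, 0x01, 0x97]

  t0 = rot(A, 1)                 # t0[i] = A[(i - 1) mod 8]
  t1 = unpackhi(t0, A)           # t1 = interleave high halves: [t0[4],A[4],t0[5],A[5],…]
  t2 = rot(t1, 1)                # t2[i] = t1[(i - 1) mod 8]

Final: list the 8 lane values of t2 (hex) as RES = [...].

RES = [ 0x97  0xdd  0x52  0x52  0x16  0x16  0x01  0x01 ]

t0 = [0x97, 0x24, 0x53, 0x50, 0xdd, 0x52, 0x16, 0x01]
t1 = [0xdd, 0x52, 0x52, 0x16, 0x16, 0x01, 0x01, 0x97]
t2 = [0x97, 0xdd, 0x52, 0x52, 0x16, 0x16, 0x01, 0x01]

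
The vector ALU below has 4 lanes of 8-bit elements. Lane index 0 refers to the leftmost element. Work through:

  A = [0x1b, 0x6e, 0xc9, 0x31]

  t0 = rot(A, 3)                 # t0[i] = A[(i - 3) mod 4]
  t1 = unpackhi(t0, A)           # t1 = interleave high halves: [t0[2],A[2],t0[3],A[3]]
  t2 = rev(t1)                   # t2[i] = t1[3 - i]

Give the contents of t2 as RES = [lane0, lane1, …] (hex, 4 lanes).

t0 = [0x6e, 0xc9, 0x31, 0x1b]
t1 = [0x31, 0xc9, 0x1b, 0x31]
t2 = [0x31, 0x1b, 0xc9, 0x31]

RES = [0x31, 0x1b, 0xc9, 0x31]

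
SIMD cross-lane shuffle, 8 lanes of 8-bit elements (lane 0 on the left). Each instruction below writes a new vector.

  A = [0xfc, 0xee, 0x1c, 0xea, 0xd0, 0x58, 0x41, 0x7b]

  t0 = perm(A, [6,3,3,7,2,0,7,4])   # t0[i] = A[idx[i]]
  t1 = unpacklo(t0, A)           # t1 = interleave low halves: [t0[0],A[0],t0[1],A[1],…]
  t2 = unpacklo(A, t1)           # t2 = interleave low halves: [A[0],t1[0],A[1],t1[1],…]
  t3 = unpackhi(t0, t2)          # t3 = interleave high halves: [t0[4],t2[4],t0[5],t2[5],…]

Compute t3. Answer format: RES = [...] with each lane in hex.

→ t0 |41|ea|ea|7b|1c|fc|7b|d0|
→ t1 |41|fc|ea|ee|ea|1c|7b|ea|
→ t2 |fc|41|ee|fc|1c|ea|ea|ee|
→ t3 |1c|1c|fc|ea|7b|ea|d0|ee|

RES = [ 0x1c  0x1c  0xfc  0xea  0x7b  0xea  0xd0  0xee ]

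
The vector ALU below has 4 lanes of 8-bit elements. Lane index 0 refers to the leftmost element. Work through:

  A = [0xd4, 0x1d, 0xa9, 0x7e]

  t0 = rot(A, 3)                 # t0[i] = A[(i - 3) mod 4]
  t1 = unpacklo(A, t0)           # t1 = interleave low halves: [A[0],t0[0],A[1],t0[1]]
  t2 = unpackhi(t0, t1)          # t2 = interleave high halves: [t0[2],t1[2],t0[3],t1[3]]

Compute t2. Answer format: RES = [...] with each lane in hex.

RES = [0x7e, 0x1d, 0xd4, 0xa9]

t0 = [0x1d, 0xa9, 0x7e, 0xd4]
t1 = [0xd4, 0x1d, 0x1d, 0xa9]
t2 = [0x7e, 0x1d, 0xd4, 0xa9]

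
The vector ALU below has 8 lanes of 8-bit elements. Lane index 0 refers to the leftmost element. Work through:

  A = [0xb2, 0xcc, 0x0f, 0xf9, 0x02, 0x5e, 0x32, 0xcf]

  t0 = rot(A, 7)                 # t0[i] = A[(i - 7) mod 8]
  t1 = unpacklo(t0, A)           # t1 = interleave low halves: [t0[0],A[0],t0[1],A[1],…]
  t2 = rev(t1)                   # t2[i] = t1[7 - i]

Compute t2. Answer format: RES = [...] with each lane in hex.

RES = [ 0xf9  0x02  0x0f  0xf9  0xcc  0x0f  0xb2  0xcc ]

→ t0 |cc|0f|f9|02|5e|32|cf|b2|
→ t1 |cc|b2|0f|cc|f9|0f|02|f9|
→ t2 |f9|02|0f|f9|cc|0f|b2|cc|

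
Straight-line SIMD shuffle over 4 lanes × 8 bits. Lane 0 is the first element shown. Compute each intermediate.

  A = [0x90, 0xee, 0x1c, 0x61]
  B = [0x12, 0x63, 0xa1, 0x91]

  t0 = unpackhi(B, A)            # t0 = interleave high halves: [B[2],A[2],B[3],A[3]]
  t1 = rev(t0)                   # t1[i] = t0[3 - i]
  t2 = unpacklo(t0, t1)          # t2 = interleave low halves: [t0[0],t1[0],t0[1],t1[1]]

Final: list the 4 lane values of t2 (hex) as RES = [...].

t0 = [0xa1, 0x1c, 0x91, 0x61]
t1 = [0x61, 0x91, 0x1c, 0xa1]
t2 = [0xa1, 0x61, 0x1c, 0x91]

RES = [0xa1, 0x61, 0x1c, 0x91]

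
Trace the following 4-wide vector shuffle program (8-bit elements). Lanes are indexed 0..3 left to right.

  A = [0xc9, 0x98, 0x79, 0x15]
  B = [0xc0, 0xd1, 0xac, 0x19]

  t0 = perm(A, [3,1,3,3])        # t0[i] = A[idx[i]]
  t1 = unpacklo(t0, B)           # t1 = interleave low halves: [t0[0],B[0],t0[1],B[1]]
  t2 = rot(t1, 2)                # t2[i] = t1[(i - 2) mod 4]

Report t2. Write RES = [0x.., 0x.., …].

RES = [0x98, 0xd1, 0x15, 0xc0]

  t0: 15 98 15 15
  t1: 15 c0 98 d1
  t2: 98 d1 15 c0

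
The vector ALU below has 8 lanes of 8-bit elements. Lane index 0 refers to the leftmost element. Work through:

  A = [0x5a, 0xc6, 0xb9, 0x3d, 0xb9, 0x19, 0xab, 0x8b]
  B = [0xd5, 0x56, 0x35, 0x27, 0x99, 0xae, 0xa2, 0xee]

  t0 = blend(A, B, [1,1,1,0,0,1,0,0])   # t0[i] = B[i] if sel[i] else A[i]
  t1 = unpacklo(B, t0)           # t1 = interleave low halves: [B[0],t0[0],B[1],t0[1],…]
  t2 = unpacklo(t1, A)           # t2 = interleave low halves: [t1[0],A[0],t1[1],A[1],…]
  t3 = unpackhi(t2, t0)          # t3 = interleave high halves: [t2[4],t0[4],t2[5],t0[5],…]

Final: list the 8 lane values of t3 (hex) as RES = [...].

RES = [ 0x56  0xb9  0xb9  0xae  0x56  0xab  0x3d  0x8b ]

t0 = [0xd5, 0x56, 0x35, 0x3d, 0xb9, 0xae, 0xab, 0x8b]
t1 = [0xd5, 0xd5, 0x56, 0x56, 0x35, 0x35, 0x27, 0x3d]
t2 = [0xd5, 0x5a, 0xd5, 0xc6, 0x56, 0xb9, 0x56, 0x3d]
t3 = [0x56, 0xb9, 0xb9, 0xae, 0x56, 0xab, 0x3d, 0x8b]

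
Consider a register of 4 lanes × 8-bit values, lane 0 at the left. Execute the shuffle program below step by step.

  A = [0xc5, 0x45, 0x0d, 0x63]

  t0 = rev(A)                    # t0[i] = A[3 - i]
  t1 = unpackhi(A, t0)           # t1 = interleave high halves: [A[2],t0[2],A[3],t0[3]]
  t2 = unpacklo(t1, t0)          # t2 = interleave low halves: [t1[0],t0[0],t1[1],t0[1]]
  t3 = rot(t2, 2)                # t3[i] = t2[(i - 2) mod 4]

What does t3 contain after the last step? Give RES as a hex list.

t0 = [0x63, 0x0d, 0x45, 0xc5]
t1 = [0x0d, 0x45, 0x63, 0xc5]
t2 = [0x0d, 0x63, 0x45, 0x0d]
t3 = [0x45, 0x0d, 0x0d, 0x63]

RES = [ 0x45  0x0d  0x0d  0x63 ]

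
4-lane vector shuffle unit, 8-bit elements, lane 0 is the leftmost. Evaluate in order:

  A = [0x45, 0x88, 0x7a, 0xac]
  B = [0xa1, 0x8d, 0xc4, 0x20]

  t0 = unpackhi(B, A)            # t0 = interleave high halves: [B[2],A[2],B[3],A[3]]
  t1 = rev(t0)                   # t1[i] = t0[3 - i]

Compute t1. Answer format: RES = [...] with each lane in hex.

RES = [ 0xac  0x20  0x7a  0xc4 ]

  t0: c4 7a 20 ac
  t1: ac 20 7a c4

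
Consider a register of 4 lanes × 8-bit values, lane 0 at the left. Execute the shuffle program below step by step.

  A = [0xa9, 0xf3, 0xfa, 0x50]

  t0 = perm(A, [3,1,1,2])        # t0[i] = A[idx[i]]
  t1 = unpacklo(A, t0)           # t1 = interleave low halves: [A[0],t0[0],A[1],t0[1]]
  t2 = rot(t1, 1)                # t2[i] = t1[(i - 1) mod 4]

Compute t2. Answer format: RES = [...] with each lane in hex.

  t0: 50 f3 f3 fa
  t1: a9 50 f3 f3
  t2: f3 a9 50 f3

RES = [ 0xf3  0xa9  0x50  0xf3 ]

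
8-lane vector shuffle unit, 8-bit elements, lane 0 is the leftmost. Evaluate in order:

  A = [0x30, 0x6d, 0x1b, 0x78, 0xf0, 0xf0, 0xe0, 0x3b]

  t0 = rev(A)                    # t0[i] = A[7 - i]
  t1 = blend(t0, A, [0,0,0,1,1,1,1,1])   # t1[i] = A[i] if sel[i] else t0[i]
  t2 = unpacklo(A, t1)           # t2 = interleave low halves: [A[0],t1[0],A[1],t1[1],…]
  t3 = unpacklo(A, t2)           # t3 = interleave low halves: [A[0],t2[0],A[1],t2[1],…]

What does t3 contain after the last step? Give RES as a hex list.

RES = [ 0x30  0x30  0x6d  0x3b  0x1b  0x6d  0x78  0xe0 ]

  t0: 3b e0 f0 f0 78 1b 6d 30
  t1: 3b e0 f0 78 f0 f0 e0 3b
  t2: 30 3b 6d e0 1b f0 78 78
  t3: 30 30 6d 3b 1b 6d 78 e0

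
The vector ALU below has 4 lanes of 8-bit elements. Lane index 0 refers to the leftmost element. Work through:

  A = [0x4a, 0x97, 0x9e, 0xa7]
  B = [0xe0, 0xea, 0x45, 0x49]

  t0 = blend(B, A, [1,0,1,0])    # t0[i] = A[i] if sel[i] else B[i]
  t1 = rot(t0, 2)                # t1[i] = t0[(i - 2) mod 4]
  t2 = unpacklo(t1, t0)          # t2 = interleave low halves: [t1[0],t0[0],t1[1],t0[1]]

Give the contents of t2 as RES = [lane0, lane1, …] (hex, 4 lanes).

→ t0 |4a|ea|9e|49|
→ t1 |9e|49|4a|ea|
→ t2 |9e|4a|49|ea|

RES = [ 0x9e  0x4a  0x49  0xea ]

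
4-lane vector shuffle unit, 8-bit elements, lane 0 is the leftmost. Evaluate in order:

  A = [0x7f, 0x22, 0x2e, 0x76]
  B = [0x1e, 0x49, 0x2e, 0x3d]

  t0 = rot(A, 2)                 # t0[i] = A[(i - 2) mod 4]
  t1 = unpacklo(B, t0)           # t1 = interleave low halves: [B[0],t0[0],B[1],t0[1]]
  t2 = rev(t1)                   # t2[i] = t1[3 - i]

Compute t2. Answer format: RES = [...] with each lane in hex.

  t0: 2e 76 7f 22
  t1: 1e 2e 49 76
  t2: 76 49 2e 1e

RES = [0x76, 0x49, 0x2e, 0x1e]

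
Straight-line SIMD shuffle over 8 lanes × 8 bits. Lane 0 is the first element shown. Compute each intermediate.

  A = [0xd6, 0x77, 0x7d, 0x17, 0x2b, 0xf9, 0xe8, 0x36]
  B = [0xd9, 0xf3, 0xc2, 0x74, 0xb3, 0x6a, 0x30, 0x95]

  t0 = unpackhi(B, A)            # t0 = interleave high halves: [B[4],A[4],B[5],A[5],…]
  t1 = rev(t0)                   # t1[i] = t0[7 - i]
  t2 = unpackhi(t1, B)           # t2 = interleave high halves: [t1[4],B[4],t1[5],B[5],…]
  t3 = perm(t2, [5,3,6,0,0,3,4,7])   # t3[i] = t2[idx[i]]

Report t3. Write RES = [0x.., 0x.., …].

RES = [ 0x30  0x6a  0xb3  0xf9  0xf9  0x6a  0x2b  0x95 ]

  t0: b3 2b 6a f9 30 e8 95 36
  t1: 36 95 e8 30 f9 6a 2b b3
  t2: f9 b3 6a 6a 2b 30 b3 95
  t3: 30 6a b3 f9 f9 6a 2b 95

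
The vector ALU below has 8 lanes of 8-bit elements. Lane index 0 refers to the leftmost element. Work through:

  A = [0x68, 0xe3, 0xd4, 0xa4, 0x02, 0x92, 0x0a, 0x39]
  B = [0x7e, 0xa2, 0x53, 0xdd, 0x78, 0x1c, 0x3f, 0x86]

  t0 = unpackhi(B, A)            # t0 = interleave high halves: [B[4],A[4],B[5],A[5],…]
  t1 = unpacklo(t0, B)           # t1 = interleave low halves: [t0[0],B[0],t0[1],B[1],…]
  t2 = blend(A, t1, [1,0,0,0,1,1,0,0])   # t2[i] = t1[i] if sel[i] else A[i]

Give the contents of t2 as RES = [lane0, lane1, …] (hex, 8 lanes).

t0 = [0x78, 0x02, 0x1c, 0x92, 0x3f, 0x0a, 0x86, 0x39]
t1 = [0x78, 0x7e, 0x02, 0xa2, 0x1c, 0x53, 0x92, 0xdd]
t2 = [0x78, 0xe3, 0xd4, 0xa4, 0x1c, 0x53, 0x0a, 0x39]

RES = [ 0x78  0xe3  0xd4  0xa4  0x1c  0x53  0x0a  0x39 ]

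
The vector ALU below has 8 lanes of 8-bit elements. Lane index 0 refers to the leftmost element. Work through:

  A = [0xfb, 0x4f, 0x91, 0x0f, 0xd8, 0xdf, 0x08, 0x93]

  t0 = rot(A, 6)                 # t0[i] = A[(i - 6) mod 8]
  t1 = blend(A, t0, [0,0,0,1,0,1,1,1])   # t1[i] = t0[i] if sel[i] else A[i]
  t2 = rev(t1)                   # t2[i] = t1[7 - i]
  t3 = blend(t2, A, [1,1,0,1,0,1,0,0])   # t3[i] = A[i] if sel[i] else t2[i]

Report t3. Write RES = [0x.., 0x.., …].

RES = [ 0xfb  0x4f  0x93  0x0f  0xdf  0xdf  0x4f  0xfb ]

t0 = [0x91, 0x0f, 0xd8, 0xdf, 0x08, 0x93, 0xfb, 0x4f]
t1 = [0xfb, 0x4f, 0x91, 0xdf, 0xd8, 0x93, 0xfb, 0x4f]
t2 = [0x4f, 0xfb, 0x93, 0xd8, 0xdf, 0x91, 0x4f, 0xfb]
t3 = [0xfb, 0x4f, 0x93, 0x0f, 0xdf, 0xdf, 0x4f, 0xfb]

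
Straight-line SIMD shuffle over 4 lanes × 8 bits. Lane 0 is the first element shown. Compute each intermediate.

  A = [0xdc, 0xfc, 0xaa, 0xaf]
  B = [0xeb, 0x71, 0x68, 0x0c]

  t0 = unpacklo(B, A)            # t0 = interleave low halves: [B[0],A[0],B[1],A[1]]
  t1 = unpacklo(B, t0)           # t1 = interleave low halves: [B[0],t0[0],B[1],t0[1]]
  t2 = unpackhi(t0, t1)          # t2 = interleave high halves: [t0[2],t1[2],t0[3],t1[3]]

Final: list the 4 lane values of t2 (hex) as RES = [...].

RES = [0x71, 0x71, 0xfc, 0xdc]

  t0: eb dc 71 fc
  t1: eb eb 71 dc
  t2: 71 71 fc dc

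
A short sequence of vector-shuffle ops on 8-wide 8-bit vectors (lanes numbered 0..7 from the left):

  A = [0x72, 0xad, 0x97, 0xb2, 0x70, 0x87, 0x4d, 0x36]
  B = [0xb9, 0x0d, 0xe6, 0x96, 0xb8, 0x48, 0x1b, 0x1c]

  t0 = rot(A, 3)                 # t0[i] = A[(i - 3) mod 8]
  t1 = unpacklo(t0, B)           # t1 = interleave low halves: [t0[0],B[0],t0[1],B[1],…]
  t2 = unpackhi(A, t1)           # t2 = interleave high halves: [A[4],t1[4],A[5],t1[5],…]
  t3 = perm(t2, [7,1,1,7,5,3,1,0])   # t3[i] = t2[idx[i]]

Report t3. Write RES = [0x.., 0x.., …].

  t0: 87 4d 36 72 ad 97 b2 70
  t1: 87 b9 4d 0d 36 e6 72 96
  t2: 70 36 87 e6 4d 72 36 96
  t3: 96 36 36 96 72 e6 36 70

RES = [0x96, 0x36, 0x36, 0x96, 0x72, 0xe6, 0x36, 0x70]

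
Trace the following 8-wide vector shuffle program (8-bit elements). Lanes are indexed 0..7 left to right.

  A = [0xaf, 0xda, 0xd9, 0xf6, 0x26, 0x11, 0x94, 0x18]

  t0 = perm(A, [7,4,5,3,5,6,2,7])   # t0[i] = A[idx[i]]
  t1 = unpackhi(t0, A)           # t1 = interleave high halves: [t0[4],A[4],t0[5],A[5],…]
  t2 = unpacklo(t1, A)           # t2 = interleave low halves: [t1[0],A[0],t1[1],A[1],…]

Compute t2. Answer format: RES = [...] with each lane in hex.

  t0: 18 26 11 f6 11 94 d9 18
  t1: 11 26 94 11 d9 94 18 18
  t2: 11 af 26 da 94 d9 11 f6

RES = [ 0x11  0xaf  0x26  0xda  0x94  0xd9  0x11  0xf6 ]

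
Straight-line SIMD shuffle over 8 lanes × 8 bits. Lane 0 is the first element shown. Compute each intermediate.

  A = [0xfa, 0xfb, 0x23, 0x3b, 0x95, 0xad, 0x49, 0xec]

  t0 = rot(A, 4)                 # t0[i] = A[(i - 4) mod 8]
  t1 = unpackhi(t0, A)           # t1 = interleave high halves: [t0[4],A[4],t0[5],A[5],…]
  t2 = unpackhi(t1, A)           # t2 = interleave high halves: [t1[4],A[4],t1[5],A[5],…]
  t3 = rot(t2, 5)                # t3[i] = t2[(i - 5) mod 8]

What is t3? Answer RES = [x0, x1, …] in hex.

RES = [0xad, 0x3b, 0x49, 0xec, 0xec, 0x23, 0x95, 0x49]

  t0: 95 ad 49 ec fa fb 23 3b
  t1: fa 95 fb ad 23 49 3b ec
  t2: 23 95 49 ad 3b 49 ec ec
  t3: ad 3b 49 ec ec 23 95 49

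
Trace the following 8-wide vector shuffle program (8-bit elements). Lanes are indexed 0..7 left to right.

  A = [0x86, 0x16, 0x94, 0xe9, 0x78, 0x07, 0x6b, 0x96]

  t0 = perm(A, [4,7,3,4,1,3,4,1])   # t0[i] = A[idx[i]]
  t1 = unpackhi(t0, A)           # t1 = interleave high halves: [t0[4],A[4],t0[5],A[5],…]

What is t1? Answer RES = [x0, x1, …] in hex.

→ t0 |78|96|e9|78|16|e9|78|16|
→ t1 |16|78|e9|07|78|6b|16|96|

RES = [ 0x16  0x78  0xe9  0x07  0x78  0x6b  0x16  0x96 ]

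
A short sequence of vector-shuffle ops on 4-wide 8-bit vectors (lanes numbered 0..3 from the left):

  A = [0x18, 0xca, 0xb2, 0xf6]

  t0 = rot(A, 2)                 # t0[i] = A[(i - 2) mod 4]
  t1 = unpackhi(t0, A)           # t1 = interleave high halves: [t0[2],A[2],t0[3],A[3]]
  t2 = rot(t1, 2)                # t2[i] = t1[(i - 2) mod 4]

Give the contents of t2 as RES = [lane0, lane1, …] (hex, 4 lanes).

RES = [0xca, 0xf6, 0x18, 0xb2]

  t0: b2 f6 18 ca
  t1: 18 b2 ca f6
  t2: ca f6 18 b2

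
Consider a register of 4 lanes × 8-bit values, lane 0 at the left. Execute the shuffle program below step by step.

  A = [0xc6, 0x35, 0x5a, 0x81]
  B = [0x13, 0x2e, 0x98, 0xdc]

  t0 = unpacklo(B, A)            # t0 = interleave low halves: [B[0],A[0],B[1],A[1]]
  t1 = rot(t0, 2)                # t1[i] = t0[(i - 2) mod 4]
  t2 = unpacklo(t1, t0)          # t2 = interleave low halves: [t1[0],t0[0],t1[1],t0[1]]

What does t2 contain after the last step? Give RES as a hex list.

RES = [0x2e, 0x13, 0x35, 0xc6]

t0 = [0x13, 0xc6, 0x2e, 0x35]
t1 = [0x2e, 0x35, 0x13, 0xc6]
t2 = [0x2e, 0x13, 0x35, 0xc6]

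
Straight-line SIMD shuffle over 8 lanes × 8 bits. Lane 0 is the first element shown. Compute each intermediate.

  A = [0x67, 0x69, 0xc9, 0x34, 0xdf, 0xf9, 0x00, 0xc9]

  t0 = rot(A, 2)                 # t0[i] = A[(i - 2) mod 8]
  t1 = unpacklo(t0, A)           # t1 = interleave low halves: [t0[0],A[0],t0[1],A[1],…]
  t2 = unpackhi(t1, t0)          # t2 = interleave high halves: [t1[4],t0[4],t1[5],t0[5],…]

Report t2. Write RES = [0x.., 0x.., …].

→ t0 |00|c9|67|69|c9|34|df|f9|
→ t1 |00|67|c9|69|67|c9|69|34|
→ t2 |67|c9|c9|34|69|df|34|f9|

RES = [ 0x67  0xc9  0xc9  0x34  0x69  0xdf  0x34  0xf9 ]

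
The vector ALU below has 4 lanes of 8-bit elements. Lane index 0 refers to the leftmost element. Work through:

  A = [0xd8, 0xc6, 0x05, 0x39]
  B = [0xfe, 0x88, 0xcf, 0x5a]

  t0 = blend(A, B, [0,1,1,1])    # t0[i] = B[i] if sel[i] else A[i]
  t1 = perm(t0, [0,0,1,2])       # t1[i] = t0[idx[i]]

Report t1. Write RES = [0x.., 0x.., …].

t0 = [0xd8, 0x88, 0xcf, 0x5a]
t1 = [0xd8, 0xd8, 0x88, 0xcf]

RES = [ 0xd8  0xd8  0x88  0xcf ]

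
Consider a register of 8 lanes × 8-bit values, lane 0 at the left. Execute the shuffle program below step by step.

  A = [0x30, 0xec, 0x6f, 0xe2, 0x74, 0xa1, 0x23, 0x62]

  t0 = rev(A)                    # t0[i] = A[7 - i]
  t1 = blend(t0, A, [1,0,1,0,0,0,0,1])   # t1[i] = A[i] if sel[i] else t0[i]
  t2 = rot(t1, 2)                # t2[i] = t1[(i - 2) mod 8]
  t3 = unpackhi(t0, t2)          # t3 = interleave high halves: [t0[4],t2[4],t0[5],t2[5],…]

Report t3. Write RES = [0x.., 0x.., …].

RES = [ 0xe2  0x6f  0x6f  0x74  0xec  0xe2  0x30  0x6f ]

→ t0 |62|23|a1|74|e2|6f|ec|30|
→ t1 |30|23|6f|74|e2|6f|ec|62|
→ t2 |ec|62|30|23|6f|74|e2|6f|
→ t3 |e2|6f|6f|74|ec|e2|30|6f|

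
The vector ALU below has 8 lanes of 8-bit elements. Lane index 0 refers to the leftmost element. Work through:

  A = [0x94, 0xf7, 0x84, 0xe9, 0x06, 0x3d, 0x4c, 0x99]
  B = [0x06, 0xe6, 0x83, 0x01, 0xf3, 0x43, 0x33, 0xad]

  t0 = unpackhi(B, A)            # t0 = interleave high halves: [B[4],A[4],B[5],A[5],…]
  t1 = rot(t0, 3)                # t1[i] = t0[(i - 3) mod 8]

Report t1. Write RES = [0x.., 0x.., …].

RES = [0x4c, 0xad, 0x99, 0xf3, 0x06, 0x43, 0x3d, 0x33]

t0 = [0xf3, 0x06, 0x43, 0x3d, 0x33, 0x4c, 0xad, 0x99]
t1 = [0x4c, 0xad, 0x99, 0xf3, 0x06, 0x43, 0x3d, 0x33]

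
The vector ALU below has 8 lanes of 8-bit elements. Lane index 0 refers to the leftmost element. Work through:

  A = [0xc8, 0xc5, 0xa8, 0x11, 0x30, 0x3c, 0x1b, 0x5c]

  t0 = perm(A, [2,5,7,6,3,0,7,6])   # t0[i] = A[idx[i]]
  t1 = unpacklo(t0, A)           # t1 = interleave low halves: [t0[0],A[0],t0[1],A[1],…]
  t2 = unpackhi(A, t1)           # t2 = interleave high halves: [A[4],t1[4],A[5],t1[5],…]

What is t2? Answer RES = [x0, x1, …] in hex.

RES = [0x30, 0x5c, 0x3c, 0xa8, 0x1b, 0x1b, 0x5c, 0x11]

t0 = [0xa8, 0x3c, 0x5c, 0x1b, 0x11, 0xc8, 0x5c, 0x1b]
t1 = [0xa8, 0xc8, 0x3c, 0xc5, 0x5c, 0xa8, 0x1b, 0x11]
t2 = [0x30, 0x5c, 0x3c, 0xa8, 0x1b, 0x1b, 0x5c, 0x11]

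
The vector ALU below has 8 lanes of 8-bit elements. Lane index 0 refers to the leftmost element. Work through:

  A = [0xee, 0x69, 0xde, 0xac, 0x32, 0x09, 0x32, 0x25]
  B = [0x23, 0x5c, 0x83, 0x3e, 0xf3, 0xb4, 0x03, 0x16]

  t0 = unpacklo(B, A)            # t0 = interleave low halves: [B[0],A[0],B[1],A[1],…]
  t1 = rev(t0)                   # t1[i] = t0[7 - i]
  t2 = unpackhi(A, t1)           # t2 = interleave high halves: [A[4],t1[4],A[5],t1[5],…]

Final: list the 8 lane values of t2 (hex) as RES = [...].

RES = [0x32, 0x69, 0x09, 0x5c, 0x32, 0xee, 0x25, 0x23]

  t0: 23 ee 5c 69 83 de 3e ac
  t1: ac 3e de 83 69 5c ee 23
  t2: 32 69 09 5c 32 ee 25 23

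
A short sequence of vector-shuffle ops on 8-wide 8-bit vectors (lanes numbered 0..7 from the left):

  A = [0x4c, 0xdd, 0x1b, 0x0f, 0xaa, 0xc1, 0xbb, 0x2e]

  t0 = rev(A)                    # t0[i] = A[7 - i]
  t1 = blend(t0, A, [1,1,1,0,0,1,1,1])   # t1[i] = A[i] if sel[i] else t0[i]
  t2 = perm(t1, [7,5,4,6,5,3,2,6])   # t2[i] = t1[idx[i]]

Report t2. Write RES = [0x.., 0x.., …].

  t0: 2e bb c1 aa 0f 1b dd 4c
  t1: 4c dd 1b aa 0f c1 bb 2e
  t2: 2e c1 0f bb c1 aa 1b bb

RES = [ 0x2e  0xc1  0x0f  0xbb  0xc1  0xaa  0x1b  0xbb ]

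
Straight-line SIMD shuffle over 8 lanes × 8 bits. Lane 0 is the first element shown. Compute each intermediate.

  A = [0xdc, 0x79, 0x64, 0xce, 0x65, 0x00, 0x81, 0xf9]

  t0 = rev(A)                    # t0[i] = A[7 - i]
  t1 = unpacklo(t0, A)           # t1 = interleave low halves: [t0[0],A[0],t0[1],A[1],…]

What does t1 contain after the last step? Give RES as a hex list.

RES = [ 0xf9  0xdc  0x81  0x79  0x00  0x64  0x65  0xce ]

t0 = [0xf9, 0x81, 0x00, 0x65, 0xce, 0x64, 0x79, 0xdc]
t1 = [0xf9, 0xdc, 0x81, 0x79, 0x00, 0x64, 0x65, 0xce]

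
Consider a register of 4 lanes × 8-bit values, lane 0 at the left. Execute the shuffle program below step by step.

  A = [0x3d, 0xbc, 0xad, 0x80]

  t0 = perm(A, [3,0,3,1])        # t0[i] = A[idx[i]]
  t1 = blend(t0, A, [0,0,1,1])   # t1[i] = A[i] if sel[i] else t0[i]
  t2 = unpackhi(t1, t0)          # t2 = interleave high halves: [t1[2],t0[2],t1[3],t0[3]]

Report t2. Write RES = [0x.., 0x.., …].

→ t0 |80|3d|80|bc|
→ t1 |80|3d|ad|80|
→ t2 |ad|80|80|bc|

RES = [0xad, 0x80, 0x80, 0xbc]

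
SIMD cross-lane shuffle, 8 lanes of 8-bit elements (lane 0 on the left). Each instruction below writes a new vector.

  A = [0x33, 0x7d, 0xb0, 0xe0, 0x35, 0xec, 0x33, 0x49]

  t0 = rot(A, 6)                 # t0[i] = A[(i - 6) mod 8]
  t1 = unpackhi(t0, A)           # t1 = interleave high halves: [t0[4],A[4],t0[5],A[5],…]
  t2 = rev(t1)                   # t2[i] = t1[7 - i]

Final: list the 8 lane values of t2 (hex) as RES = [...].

RES = [ 0x49  0x7d  0x33  0x33  0xec  0x49  0x35  0x33 ]

  t0: b0 e0 35 ec 33 49 33 7d
  t1: 33 35 49 ec 33 33 7d 49
  t2: 49 7d 33 33 ec 49 35 33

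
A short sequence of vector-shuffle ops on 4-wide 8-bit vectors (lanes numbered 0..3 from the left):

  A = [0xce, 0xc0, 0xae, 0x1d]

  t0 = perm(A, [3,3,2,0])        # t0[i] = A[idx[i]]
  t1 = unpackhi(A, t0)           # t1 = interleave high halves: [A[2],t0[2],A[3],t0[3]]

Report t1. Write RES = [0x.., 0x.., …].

t0 = [0x1d, 0x1d, 0xae, 0xce]
t1 = [0xae, 0xae, 0x1d, 0xce]

RES = [ 0xae  0xae  0x1d  0xce ]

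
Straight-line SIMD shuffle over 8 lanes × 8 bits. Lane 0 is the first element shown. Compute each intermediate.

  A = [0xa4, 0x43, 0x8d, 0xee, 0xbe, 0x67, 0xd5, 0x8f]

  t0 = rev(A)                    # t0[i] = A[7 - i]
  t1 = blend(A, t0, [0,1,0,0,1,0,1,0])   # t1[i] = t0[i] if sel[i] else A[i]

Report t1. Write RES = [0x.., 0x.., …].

RES = [ 0xa4  0xd5  0x8d  0xee  0xee  0x67  0x43  0x8f ]

t0 = [0x8f, 0xd5, 0x67, 0xbe, 0xee, 0x8d, 0x43, 0xa4]
t1 = [0xa4, 0xd5, 0x8d, 0xee, 0xee, 0x67, 0x43, 0x8f]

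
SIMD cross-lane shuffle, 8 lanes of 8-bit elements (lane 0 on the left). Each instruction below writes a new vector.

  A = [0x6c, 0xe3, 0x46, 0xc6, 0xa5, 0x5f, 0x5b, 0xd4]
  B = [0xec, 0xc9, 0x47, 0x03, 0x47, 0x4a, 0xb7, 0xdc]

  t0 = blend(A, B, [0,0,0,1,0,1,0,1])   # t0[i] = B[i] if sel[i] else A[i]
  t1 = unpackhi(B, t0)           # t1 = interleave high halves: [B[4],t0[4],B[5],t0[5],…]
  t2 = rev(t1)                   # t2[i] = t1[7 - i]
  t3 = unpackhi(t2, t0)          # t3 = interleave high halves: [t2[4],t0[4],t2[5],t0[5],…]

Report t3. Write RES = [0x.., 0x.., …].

RES = [ 0x4a  0xa5  0x4a  0x4a  0xa5  0x5b  0x47  0xdc ]

→ t0 |6c|e3|46|03|a5|4a|5b|dc|
→ t1 |47|a5|4a|4a|b7|5b|dc|dc|
→ t2 |dc|dc|5b|b7|4a|4a|a5|47|
→ t3 |4a|a5|4a|4a|a5|5b|47|dc|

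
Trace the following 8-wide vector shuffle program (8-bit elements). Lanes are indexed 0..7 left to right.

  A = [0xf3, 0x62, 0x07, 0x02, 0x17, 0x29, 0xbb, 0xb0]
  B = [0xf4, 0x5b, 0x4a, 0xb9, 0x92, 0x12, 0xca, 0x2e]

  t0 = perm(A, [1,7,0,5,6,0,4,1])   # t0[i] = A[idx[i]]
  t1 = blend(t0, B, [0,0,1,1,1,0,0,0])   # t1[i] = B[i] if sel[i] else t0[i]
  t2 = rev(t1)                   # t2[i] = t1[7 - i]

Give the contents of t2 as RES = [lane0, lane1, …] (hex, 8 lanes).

  t0: 62 b0 f3 29 bb f3 17 62
  t1: 62 b0 4a b9 92 f3 17 62
  t2: 62 17 f3 92 b9 4a b0 62

RES = [ 0x62  0x17  0xf3  0x92  0xb9  0x4a  0xb0  0x62 ]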